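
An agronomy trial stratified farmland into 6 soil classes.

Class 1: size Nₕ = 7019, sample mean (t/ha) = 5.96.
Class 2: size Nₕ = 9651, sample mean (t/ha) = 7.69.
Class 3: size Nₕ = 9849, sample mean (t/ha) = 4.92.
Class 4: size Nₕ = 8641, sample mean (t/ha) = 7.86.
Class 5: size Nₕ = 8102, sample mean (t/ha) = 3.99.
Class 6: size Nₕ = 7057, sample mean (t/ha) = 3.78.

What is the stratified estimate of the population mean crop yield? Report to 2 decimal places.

5.79

x̄_st = (Σ Nₕx̄ₕ) / (Σ Nₕ) = (7019·5.96 + 9651·7.69 + 9849·4.92 + 8641·7.86 + 8102·3.99 + 7057·3.78) / 50319
= 291427.21 / 50319 = 5.7916... → 5.79.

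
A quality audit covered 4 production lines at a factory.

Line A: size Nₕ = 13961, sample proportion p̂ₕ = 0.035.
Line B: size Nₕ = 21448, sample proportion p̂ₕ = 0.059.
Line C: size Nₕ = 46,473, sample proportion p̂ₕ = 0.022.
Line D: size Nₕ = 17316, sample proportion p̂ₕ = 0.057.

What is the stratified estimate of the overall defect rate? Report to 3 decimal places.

0.038

N = 13961 + 21448 + 46473 + 17316 = 99198.
Overall proportion = Σ (Nₕ/N)·p̂ₕ.
Σ Nₕp̂ₕ = 488.635 + 1265.432 + 1022.406 + 987.012 = 3763.485.
3763.485 / 99198 = 0.03794... → 0.038.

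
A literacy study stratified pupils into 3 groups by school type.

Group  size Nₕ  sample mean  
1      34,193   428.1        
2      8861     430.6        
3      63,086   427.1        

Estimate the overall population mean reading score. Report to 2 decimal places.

N = 34193 + 8861 + 63086 = 106140.
Overall mean = Σ (Nₕ/N)·x̄ₕ — weight by population share, not a simple average.
Σ Nₕx̄ₕ = 34193·428.1 + 8861·430.6 + 63086·427.1 = 14638023.3 + 3815546.6 + 26944030.6 = 45397600.5.
Divide by N: 45397600.5 / 106140 = 427.7143... → 427.71.

427.71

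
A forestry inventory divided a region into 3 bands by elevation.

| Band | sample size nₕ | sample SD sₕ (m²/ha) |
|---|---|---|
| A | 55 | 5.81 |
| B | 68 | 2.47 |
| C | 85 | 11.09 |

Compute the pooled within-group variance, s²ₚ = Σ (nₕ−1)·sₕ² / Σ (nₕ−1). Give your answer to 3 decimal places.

A: (55−1)·5.81² = 54·33.7561 = 1822.8294
B: (68−1)·2.47² = 67·6.1009 = 408.7603
C: (85−1)·11.09² = 84·122.9881 = 10331.0004
Numerator = 12562.5901; denominator = Σ(nₕ−1) = 205.
s²ₚ = 12562.5901/205 = 61.28093... → 61.281.

61.281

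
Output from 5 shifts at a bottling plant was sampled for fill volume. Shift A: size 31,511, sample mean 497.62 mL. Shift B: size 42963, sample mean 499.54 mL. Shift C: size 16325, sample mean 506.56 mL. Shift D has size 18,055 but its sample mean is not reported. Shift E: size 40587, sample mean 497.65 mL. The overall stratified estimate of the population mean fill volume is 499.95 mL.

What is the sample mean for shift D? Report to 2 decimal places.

Σ Nₕx̄ₕ = N·μ, so 18055·x̄_D = 149441·499.95 − (31511·497.62 + 42963·499.54 + 16325·506.56 + 40587·497.65).
= 74713027.95 − 65609953.39 = 9103074.56.
x̄_D = 9103074.56 / 18055 = 504.1858... → 504.19.

504.19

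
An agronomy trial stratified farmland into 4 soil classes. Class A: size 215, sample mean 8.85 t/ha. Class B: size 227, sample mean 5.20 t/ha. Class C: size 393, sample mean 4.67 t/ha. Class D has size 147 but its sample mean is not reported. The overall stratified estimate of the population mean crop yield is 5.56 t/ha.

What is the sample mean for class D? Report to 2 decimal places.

Σ Nₕx̄ₕ = N·μ, so 147·x̄_D = 982·5.56 − (215·8.85 + 227·5.20 + 393·4.67).
= 5459.92 − 4918.46 = 541.46.
x̄_D = 541.46 / 147 = 3.6834... → 3.68.

3.68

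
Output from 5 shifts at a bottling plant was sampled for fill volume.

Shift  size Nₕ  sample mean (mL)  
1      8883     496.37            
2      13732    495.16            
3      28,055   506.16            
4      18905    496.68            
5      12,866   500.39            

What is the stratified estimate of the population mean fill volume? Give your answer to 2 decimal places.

N = 8883 + 13732 + 28055 + 18905 + 12866 = 82441.
Weight each subgroup mean by Nₕ/N and sum.
Σ Nₕx̄ₕ = 8883·496.37 + 13732·495.16 + 28055·506.16 + 18905·496.68 + 12866·500.39 = 4409254.71 + 6799537.12 + 14200318.8 + 9389735.4 + 6438017.74 = 41236863.77.
Divide by N: 41236863.77 / 82441 = 500.1985... → 500.20.

500.20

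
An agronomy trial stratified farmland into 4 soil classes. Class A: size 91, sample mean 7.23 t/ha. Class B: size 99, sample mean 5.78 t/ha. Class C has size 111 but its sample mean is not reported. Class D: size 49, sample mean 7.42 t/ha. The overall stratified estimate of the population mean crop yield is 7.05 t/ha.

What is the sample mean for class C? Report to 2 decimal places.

7.87

Σ Nₕx̄ₕ = N·μ, so 111·x̄_C = 350·7.05 − (91·7.23 + 99·5.78 + 49·7.42).
= 2467.5 − 1593.73 = 873.77.
x̄_C = 873.77 / 111 = 7.8718... → 7.87.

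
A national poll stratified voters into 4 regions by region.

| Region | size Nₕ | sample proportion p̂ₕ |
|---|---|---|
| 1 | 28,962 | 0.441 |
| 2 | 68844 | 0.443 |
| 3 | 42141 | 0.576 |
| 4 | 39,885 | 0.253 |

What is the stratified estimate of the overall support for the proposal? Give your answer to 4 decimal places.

N = 28962 + 68844 + 42141 + 39885 = 179832.
Overall proportion = Σ (Nₕ/N)·p̂ₕ.
Σ Nₕp̂ₕ = 12772.242 + 30497.892 + 24273.216 + 10090.905 = 77634.255.
77634.255 / 179832 = 0.431704... → 0.4317.

0.4317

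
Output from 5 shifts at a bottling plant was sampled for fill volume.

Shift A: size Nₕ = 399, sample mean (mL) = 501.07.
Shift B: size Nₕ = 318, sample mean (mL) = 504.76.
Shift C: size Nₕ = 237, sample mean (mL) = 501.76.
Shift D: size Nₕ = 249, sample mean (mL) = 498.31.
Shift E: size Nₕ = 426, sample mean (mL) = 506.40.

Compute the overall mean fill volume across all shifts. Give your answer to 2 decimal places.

x̄_st = (Σ Nₕx̄ₕ) / (Σ Nₕ) = (399·501.07 + 318·504.76 + 237·501.76 + 249·498.31 + 426·506.40) / 1629
= 819163.32 / 1629 = 502.8627... → 502.86.

502.86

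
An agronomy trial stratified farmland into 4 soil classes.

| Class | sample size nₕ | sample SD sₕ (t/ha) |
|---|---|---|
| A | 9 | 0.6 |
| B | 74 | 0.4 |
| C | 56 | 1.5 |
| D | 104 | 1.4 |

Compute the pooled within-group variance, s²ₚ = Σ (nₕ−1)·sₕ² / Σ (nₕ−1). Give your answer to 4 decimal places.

Degrees of freedom: 8 + 73 + 55 + 103 = 239.
Σ(nₕ−1)sₕ² = 8·0.36 + 73·0.16 + 55·2.25 + 103·1.96 = 340.19.
s²ₚ = 340.19 / 239 = 1.423389... → 1.4234.

1.4234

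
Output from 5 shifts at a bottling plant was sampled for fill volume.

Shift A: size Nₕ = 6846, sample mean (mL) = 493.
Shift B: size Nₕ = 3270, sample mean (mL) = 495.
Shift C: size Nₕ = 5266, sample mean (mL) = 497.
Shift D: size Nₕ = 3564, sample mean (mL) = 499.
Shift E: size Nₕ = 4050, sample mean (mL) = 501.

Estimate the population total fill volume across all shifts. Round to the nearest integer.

Population total = Σ Nₕ·x̄ₕ (each stratum's size times its mean).
6846·493 + 3270·495 + 5266·497 + 3564·499 + 4050·501 = 3375078 + 1618650 + 2617202 + 1778436 + 2029050 = 11418416.

11418416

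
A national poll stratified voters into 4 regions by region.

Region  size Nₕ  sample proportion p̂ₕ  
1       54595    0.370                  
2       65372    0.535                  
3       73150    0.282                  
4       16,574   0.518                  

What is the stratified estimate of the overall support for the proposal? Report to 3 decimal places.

0.402

N = 54595 + 65372 + 73150 + 16574 = 209691.
Overall proportion = Σ (Nₕ/N)·p̂ₕ.
Σ Nₕp̂ₕ = 20200.15 + 34974.02 + 20628.3 + 8585.332 = 84387.802.
84387.802 / 209691 = 0.40244... → 0.402.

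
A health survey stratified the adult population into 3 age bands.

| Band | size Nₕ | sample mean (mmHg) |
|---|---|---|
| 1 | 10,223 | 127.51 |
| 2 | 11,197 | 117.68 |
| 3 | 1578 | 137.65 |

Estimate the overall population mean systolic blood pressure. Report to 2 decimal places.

x̄_st = (Σ Nₕx̄ₕ) / (Σ Nₕ) = (10223·127.51 + 11197·117.68 + 1578·137.65) / 22998
= 2838409.39 / 22998 = 123.4198... → 123.42.

123.42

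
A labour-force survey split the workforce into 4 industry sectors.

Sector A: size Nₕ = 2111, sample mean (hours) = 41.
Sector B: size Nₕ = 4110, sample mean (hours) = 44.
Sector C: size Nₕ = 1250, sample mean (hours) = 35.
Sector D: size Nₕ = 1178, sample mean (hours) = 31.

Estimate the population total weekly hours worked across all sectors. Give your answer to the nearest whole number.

Population total = Σ Nₕ·x̄ₕ (each stratum's size times its mean).
2111·41 + 4110·44 + 1250·35 + 1178·31 = 86551 + 180840 + 43750 + 36518 = 347659.

347659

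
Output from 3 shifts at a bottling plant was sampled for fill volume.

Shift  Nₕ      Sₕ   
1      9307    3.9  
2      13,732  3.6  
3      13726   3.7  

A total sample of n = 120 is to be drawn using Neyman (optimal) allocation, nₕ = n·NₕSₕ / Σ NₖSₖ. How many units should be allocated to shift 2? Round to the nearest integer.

1: NₕSₕ = 9307·3.9 = 36297.3
2: NₕSₕ = 13732·3.6 = 49435.2
3: NₕSₕ = 13726·3.7 = 50786.2
Σ NₕSₕ = 136518.7.
n_2 = 120·49435.2/136518.7 = 43.454... → 43.

43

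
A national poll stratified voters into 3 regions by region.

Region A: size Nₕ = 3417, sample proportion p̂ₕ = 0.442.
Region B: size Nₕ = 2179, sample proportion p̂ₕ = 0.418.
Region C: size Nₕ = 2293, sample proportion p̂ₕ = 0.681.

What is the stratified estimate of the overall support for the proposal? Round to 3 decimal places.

Wₕ = Nₕ/N with N = 7889: 0.4331, 0.2762, 0.2907.
p̂_st = 0.4331·0.442 + 0.2762·0.418 + 0.2907·0.681 ≈ 0.50484... → 0.505.

0.505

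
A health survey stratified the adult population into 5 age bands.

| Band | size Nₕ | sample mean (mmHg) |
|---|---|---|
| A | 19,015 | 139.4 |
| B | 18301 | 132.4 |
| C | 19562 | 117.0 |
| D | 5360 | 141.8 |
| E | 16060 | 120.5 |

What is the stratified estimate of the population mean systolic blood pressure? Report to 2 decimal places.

128.46

N = 78298; weights Wₕ = Nₕ/N = (0.2429, 0.2337, 0.2498, 0.0685, 0.2051).
x̄_st = Σ Wₕ·x̄ₕ = 0.2429·139.4 + 0.2337·132.4 + 0.2498·117.0 + 0.0685·141.8 + 0.2051·120.5 ≈ 128.4551...
→ 128.46.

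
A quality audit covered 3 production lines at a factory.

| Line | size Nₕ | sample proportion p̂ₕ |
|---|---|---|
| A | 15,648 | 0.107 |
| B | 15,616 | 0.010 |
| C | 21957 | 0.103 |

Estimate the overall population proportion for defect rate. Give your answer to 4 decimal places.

N = 15648 + 15616 + 21957 = 53221.
Overall proportion = Σ (Nₕ/N)·p̂ₕ.
Σ Nₕp̂ₕ = 1674.336 + 156.16 + 2261.571 = 4092.067.
4092.067 / 53221 = 0.076888... → 0.0769.

0.0769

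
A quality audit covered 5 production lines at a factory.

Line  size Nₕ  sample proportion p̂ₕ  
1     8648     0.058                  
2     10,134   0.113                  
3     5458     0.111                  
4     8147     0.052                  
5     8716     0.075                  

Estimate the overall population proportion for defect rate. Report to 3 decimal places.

0.081

N = 8648 + 10134 + 5458 + 8147 + 8716 = 41103.
Overall proportion = Σ (Nₕ/N)·p̂ₕ.
Σ Nₕp̂ₕ = 501.584 + 1145.142 + 605.838 + 423.644 + 653.7 = 3329.908.
3329.908 / 41103 = 0.08101... → 0.081.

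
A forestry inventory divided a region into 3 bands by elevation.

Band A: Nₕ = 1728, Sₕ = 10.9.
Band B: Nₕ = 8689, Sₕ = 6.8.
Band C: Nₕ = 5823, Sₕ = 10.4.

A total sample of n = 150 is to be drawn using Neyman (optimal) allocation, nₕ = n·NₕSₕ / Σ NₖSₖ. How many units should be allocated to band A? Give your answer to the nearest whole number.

Σ NₕSₕ = 1728·10.9 + 8689·6.8 + 5823·10.4 = 138479.6.
Share for A: 18835.2/138479.6 = 0.13601.
n_A = 150 × 0.13601 = 20.402... → 20.

20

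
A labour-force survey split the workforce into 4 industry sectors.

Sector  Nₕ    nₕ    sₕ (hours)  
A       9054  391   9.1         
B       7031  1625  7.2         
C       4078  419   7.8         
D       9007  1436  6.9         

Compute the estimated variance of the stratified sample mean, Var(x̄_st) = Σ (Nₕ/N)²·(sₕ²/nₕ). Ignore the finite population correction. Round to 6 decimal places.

0.028256

N = 29170. Term for each stratum: Wₕ²sₕ²/nₕ.
Var(x̄_st) = 0.020403945 + 0.001853416 + 0.002837898 + 0.003161049 = 0.028256308 → 0.028256.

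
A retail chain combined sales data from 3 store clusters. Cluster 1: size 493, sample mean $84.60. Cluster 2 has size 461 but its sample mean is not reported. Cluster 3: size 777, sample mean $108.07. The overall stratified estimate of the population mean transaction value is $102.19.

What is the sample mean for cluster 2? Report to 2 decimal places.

111.09

N = 493 + 461 + 777 = 1731.
Overall total = μ·N = 102.19·1731 = 176890.89.
Subtract the known strata: 493·84.60 + 777·108.07 = 125678.19.
Remaining total for cluster 2: 176890.89 − 125678.19 = 51212.7.
Divide by its size: 51212.7 / 461 = 111.0905... → 111.09.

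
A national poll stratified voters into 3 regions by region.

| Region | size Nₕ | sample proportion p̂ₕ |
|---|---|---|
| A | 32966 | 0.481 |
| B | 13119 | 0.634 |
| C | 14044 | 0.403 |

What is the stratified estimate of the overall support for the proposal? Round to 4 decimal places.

Wₕ = Nₕ/N with N = 60129: 0.5483, 0.2182, 0.2336.
p̂_st = 0.5483·0.481 + 0.2182·0.634 + 0.2336·0.403 ≈ 0.496164... → 0.4962.

0.4962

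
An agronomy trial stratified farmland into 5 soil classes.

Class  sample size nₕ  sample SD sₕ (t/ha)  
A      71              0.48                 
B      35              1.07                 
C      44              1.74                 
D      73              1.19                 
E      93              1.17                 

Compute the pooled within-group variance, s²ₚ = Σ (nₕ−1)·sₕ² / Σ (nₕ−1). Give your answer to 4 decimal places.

1.3284

A: (71−1)·0.48² = 70·0.2304 = 16.128
B: (35−1)·1.07² = 34·1.1449 = 38.9266
C: (44−1)·1.74² = 43·3.0276 = 130.1868
D: (73−1)·1.19² = 72·1.4161 = 101.9592
E: (93−1)·1.17² = 92·1.3689 = 125.9388
Numerator = 413.1394; denominator = Σ(nₕ−1) = 311.
s²ₚ = 413.1394/311 = 1.328423... → 1.3284.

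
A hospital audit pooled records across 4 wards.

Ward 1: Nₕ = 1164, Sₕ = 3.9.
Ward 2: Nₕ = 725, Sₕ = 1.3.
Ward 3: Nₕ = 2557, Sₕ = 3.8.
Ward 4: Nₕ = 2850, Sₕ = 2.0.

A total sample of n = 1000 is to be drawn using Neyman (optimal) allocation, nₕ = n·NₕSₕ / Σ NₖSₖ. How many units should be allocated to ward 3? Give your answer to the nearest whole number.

465

1: NₕSₕ = 1164·3.9 = 4539.6
2: NₕSₕ = 725·1.3 = 942.5
3: NₕSₕ = 2557·3.8 = 9716.6
4: NₕSₕ = 2850·2.0 = 5700
Σ NₕSₕ = 20898.7.
n_3 = 1000·9716.6/20898.7 = 464.938... → 465.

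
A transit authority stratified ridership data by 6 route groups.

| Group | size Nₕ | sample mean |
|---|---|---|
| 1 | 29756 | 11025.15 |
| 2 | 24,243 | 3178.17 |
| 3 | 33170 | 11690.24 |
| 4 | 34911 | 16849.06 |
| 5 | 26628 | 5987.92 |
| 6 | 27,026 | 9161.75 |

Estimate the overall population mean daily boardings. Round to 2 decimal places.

x̄_st = (Σ Nₕx̄ₕ) / (Σ Nₕ) = (29756·11025.15 + 24243·3178.17 + 33170·11690.24 + 34911·16849.06 + 26628·5987.92 + 27026·9161.75) / 175734
= 1788147322.43 / 175734 = 10175.3066... → 10175.31.

10175.31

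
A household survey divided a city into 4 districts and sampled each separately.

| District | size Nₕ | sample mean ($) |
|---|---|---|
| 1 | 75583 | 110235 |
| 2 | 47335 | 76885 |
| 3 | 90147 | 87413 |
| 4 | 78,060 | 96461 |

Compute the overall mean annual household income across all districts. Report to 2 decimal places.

94052.41

N = 291125; weights Wₕ = Nₕ/N = (0.2596, 0.1626, 0.3097, 0.2681).
x̄_st = Σ Wₕ·x̄ₕ = 0.2596·110235 + 0.1626·76885 + 0.3097·87413 + 0.2681·96461 ≈ 94052.4134...
→ 94052.41.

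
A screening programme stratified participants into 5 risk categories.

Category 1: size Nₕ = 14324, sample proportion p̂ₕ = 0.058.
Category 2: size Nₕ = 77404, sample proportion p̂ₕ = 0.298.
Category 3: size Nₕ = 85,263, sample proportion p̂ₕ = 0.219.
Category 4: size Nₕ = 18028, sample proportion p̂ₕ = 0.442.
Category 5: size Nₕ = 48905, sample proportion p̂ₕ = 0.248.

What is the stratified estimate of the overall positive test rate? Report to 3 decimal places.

N = 14324 + 77404 + 85263 + 18028 + 48905 = 243924.
Overall proportion = Σ (Nₕ/N)·p̂ₕ.
Σ Nₕp̂ₕ = 830.792 + 23066.392 + 18672.597 + 7968.376 + 12128.44 = 62666.597.
62666.597 / 243924 = 0.25691... → 0.257.

0.257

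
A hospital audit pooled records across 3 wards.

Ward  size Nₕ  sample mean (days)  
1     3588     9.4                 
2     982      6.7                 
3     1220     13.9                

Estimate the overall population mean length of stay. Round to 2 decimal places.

9.89

x̄_st = (Σ Nₕx̄ₕ) / (Σ Nₕ) = (3588·9.4 + 982·6.7 + 1220·13.9) / 5790
= 57264.6 / 5790 = 9.8903... → 9.89.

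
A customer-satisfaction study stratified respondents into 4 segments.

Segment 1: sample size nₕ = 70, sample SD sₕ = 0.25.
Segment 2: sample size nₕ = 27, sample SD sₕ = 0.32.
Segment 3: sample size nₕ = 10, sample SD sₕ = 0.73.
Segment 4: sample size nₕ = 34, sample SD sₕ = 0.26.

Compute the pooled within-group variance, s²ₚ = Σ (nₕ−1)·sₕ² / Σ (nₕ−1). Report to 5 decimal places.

1: (70−1)·0.25² = 69·0.0625 = 4.3125
2: (27−1)·0.32² = 26·0.1024 = 2.6624
3: (10−1)·0.73² = 9·0.5329 = 4.7961
4: (34−1)·0.26² = 33·0.0676 = 2.2308
Numerator = 14.0018; denominator = Σ(nₕ−1) = 137.
s²ₚ = 14.0018/137 = 0.1022029... → 0.10220.

0.10220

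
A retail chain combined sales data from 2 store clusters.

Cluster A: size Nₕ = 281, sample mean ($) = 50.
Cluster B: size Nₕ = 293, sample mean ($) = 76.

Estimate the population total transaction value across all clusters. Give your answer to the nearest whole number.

Estimate total by summing Nₕ·x̄ₕ over strata.
281·50 + 293·76 = 14050 + 22268 = 36318.

36318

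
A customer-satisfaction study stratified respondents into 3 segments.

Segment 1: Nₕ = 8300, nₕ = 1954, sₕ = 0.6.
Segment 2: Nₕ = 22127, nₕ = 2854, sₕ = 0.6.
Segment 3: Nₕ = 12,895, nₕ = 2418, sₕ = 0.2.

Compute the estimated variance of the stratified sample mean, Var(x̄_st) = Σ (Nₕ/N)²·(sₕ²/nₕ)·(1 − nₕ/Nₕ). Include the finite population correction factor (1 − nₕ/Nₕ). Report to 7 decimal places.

N = 43322. Term for each stratum: Wₕ²sₕ²/nₕ·(1−nₕ/Nₕ).
Var(x̄_st) = 0.0000051706 + 0.0000286618 + 0.0000011908 = 0.0000350232 → 0.0000350.

0.0000350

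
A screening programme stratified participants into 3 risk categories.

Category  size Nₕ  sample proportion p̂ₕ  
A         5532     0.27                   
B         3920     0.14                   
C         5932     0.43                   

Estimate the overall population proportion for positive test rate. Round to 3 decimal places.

0.299

N = 5532 + 3920 + 5932 = 15384.
Overall proportion = Σ (Nₕ/N)·p̂ₕ.
Σ Nₕp̂ₕ = 1493.64 + 548.8 + 2550.76 = 4593.2.
4593.2 / 15384 = 0.29857... → 0.299.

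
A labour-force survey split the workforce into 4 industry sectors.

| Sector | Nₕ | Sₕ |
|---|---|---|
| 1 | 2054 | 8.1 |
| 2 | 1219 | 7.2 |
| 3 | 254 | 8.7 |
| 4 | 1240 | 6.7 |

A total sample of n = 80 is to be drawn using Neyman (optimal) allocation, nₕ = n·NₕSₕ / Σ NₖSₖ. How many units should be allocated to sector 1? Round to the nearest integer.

1: NₕSₕ = 2054·8.1 = 16637.4
2: NₕSₕ = 1219·7.2 = 8776.8
3: NₕSₕ = 254·8.7 = 2209.8
4: NₕSₕ = 1240·6.7 = 8308
Σ NₕSₕ = 35932.
n_1 = 80·16637.4/35932 = 37.042... → 37.

37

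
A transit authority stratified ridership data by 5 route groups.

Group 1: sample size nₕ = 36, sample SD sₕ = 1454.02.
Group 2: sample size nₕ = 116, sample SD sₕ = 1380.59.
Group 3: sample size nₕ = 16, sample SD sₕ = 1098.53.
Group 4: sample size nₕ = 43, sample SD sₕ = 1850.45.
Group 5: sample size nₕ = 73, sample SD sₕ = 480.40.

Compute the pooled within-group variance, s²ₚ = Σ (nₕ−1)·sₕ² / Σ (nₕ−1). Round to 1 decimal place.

1: (36−1)·1454.02² = 35·2114174.1604 = 73996095.614
2: (116−1)·1380.59² = 115·1906028.7481 = 219193306.0315
3: (16−1)·1098.53² = 15·1206768.1609 = 18101522.4135
4: (43−1)·1850.45² = 42·3424165.2025 = 143814938.505
5: (73−1)·480.40² = 72·230784.16 = 16616459.52
Numerator = 471722322.084; denominator = Σ(nₕ−1) = 279.
s²ₚ = 471722322.084/279 = 1690761.011... → 1690761.0.

1690761.0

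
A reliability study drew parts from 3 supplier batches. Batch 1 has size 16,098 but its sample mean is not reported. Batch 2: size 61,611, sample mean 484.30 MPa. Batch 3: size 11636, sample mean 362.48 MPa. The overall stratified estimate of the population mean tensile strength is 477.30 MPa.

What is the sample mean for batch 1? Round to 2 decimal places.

N = 16098 + 61611 + 11636 = 89345.
Overall total = μ·N = 477.30·89345 = 42644368.5.
Subtract the known strata: 61611·484.30 + 11636·362.48 = 34056024.58.
Remaining total for batch 1: 42644368.5 − 34056024.58 = 8588343.92.
Divide by its size: 8588343.92 / 16098 = 533.5038... → 533.50.

533.50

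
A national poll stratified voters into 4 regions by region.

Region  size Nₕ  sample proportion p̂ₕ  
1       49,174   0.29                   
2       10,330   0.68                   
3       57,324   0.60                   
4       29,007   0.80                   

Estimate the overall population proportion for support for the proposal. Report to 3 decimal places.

N = 49174 + 10330 + 57324 + 29007 = 145835.
Overall proportion = Σ (Nₕ/N)·p̂ₕ.
Σ Nₕp̂ₕ = 14260.46 + 7024.4 + 34394.4 + 23205.6 = 78884.86.
78884.86 / 145835 = 0.54092... → 0.541.

0.541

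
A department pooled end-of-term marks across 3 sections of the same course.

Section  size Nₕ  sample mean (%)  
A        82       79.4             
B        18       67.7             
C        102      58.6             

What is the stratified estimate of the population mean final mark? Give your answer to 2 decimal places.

67.85

N = 82 + 18 + 102 = 202.
Overall mean = Σ (Nₕ/N)·x̄ₕ — weight by population share, not a simple average.
Σ Nₕx̄ₕ = 82·79.4 + 18·67.7 + 102·58.6 = 6510.8 + 1218.6 + 5977.2 = 13706.6.
Divide by N: 13706.6 / 202 = 67.8545... → 67.85.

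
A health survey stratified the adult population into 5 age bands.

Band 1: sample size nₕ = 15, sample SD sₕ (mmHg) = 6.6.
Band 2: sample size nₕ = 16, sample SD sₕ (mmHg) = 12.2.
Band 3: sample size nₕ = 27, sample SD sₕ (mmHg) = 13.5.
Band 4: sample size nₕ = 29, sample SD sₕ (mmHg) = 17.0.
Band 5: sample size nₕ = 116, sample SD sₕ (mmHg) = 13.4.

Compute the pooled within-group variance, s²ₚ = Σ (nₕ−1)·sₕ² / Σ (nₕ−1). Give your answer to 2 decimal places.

183.45

1: (15−1)·6.6² = 14·43.56 = 609.84
2: (16−1)·12.2² = 15·148.84 = 2232.6
3: (27−1)·13.5² = 26·182.25 = 4738.5
4: (29−1)·17.0² = 28·289 = 8092
5: (116−1)·13.4² = 115·179.56 = 20649.4
Numerator = 36322.34; denominator = Σ(nₕ−1) = 198.
s²ₚ = 36322.34/198 = 183.4462... → 183.45.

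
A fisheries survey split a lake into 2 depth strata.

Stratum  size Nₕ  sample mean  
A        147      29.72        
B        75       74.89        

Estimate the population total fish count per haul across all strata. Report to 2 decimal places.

Population total = Σ Nₕ·x̄ₕ (each stratum's size times its mean).
147·29.72 + 75·74.89 = 4368.84 + 5616.75 = 9985.59.

9985.59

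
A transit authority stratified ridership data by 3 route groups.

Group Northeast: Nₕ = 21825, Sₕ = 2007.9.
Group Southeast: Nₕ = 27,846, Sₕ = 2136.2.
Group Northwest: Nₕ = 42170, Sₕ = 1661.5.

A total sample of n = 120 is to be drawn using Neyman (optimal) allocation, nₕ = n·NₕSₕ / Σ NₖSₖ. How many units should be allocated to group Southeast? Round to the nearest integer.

Σ NₕSₕ = 21825·2007.9 + 27846·2136.2 + 42170·1661.5 = 173372497.7.
Share for Southeast: 59484625.2/173372497.7 = 0.34310.
n_Southeast = 120 × 0.34310 = 41.172... → 41.

41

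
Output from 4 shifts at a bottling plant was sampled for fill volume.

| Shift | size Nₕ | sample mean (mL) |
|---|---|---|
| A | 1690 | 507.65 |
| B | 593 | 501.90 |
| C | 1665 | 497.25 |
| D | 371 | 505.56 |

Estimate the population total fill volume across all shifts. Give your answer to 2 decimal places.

2171039.21

Estimate total by summing Nₕ·x̄ₕ over strata.
1690·507.65 + 593·501.90 + 1665·497.25 + 371·505.56 = 857928.5 + 297626.7 + 827921.25 + 187562.76 = 2171039.21.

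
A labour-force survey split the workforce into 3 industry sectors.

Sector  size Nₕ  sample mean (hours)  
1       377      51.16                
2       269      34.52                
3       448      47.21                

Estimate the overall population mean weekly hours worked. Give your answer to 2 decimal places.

45.45

x̄_st = (Σ Nₕx̄ₕ) / (Σ Nₕ) = (377·51.16 + 269·34.52 + 448·47.21) / 1094
= 49723.28 / 1094 = 45.4509... → 45.45.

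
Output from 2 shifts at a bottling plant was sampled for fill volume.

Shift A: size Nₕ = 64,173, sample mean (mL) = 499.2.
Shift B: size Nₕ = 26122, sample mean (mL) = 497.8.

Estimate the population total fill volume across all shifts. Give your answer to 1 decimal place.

45038693.2

Estimate total by summing Nₕ·x̄ₕ over strata.
64173·499.2 + 26122·497.8 = 32035161.6 + 13003531.6 = 45038693.2.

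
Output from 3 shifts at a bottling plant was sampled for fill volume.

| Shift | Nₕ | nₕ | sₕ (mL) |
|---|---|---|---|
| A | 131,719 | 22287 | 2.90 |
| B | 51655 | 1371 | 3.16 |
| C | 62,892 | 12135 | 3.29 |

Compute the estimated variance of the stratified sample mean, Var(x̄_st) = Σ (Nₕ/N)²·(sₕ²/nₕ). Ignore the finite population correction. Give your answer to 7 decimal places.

0.0004866

N = 246266. Term for each stratum: Wₕ²sₕ²/nₕ.
Var(x̄_st) = 0.0001079524 + 0.0003204443 + 0.0000581747 = 0.0004865714 → 0.0004866.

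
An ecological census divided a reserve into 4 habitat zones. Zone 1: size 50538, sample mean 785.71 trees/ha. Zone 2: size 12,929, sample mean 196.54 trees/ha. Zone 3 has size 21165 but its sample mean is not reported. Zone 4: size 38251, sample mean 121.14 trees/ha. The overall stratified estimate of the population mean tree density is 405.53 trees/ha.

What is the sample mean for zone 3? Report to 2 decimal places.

N = 50538 + 12929 + 21165 + 38251 = 122883.
Overall total = μ·N = 405.53·122883 = 49832742.99.
Subtract the known strata: 50538·785.71 + 12929·196.54 + 38251·121.14 = 46883003.78.
Remaining total for zone 3: 49832742.99 − 46883003.78 = 2949739.21.
Divide by its size: 2949739.21 / 21165 = 139.3687... → 139.37.

139.37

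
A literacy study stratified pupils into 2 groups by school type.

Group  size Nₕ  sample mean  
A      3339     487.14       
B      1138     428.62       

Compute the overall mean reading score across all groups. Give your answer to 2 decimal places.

472.26

x̄_st = (Σ Nₕx̄ₕ) / (Σ Nₕ) = (3339·487.14 + 1138·428.62) / 4477
= 2114330.02 / 4477 = 472.2649... → 472.26.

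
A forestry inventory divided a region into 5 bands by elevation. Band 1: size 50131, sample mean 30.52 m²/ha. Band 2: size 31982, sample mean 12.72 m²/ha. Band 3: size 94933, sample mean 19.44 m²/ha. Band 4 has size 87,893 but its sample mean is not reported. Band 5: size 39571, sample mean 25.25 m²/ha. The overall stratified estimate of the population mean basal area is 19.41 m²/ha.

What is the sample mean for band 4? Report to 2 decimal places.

Σ Nₕx̄ₕ = N·μ, so 87893·x̄_4 = 304510·19.41 − (50131·30.52 + 31982·12.72 + 94933·19.44 + 39571·25.25).
= 5910539.1 − 4781474.43 = 1129064.67.
x̄_4 = 1129064.67 / 87893 = 12.8459... → 12.85.

12.85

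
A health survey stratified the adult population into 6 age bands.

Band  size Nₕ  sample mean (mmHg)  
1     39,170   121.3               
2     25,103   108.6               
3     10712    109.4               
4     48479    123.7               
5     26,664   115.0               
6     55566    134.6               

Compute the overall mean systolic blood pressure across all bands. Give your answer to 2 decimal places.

122.47

x̄_st = (Σ Nₕx̄ₕ) / (Σ Nₕ) = (39170·121.3 + 25103·108.6 + 10712·109.4 + 48479·123.7 + 26664·115.0 + 55566·134.6) / 205694
= 25191795.5 / 205694 = 122.4722... → 122.47.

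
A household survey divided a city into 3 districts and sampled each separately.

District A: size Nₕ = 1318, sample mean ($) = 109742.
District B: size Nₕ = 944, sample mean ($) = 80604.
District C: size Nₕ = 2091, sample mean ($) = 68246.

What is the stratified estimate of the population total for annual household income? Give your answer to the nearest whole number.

363432518

A: 1318·109742 = 144639956
B: 944·80604 = 76090176
C: 2091·68246 = 142702386
τ̂ = Σ Nₕx̄ₕ = 363432518.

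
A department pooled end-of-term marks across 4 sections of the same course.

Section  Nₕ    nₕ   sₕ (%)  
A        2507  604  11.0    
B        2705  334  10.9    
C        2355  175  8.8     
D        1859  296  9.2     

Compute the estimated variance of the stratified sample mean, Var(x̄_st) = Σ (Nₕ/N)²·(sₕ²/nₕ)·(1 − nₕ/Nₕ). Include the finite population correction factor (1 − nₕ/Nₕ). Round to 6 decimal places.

N = 9426. Term for each stratum: Wₕ²sₕ²/nₕ·(1−nₕ/Nₕ).
Var(x̄_st) = 0.010756889 + 0.025677367 + 0.025569358 + 0.009351202 = 0.071354816 → 0.071355.

0.071355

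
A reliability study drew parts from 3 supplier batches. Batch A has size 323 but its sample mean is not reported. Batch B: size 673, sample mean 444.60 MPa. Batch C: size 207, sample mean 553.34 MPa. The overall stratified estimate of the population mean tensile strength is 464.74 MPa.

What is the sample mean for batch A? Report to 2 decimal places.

449.92

Σ Nₕx̄ₕ = N·μ, so 323·x̄_A = 1203·464.74 − (673·444.60 + 207·553.34).
= 559082.22 − 413757.18 = 145325.04.
x̄_A = 145325.04 / 323 = 449.9227... → 449.92.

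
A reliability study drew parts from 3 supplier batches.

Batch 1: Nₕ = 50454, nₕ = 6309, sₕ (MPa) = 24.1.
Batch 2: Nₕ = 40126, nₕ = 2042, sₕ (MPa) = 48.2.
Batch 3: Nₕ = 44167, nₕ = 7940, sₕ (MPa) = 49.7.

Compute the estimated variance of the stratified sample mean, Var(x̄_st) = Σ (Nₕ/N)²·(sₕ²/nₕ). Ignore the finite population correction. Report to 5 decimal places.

N = 134747; Wₕ = Nₕ/N.
batch 1: (50454/134747)²·24.1²/6309 = 0.01290704
batch 2: (40126/134747)²·48.2²/2042 = 0.10089087
batch 3: (44167/134747)²·49.7²/7940 = 0.03342334
Sum = 0.14722125 → 0.14722.

0.14722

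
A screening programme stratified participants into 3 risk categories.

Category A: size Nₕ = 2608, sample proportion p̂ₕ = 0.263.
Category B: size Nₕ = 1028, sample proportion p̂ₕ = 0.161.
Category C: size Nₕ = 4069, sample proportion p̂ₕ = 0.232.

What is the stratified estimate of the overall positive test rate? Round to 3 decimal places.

Wₕ = Nₕ/N with N = 7705: 0.3385, 0.1334, 0.5281.
p̂_st = 0.3385·0.263 + 0.1334·0.161 + 0.5281·0.232 ≈ 0.23302... → 0.233.

0.233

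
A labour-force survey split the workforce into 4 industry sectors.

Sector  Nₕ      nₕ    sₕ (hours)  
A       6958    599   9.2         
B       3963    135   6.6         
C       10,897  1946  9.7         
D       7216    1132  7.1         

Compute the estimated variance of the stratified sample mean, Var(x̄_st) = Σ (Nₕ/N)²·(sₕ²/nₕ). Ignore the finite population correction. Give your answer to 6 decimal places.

N = 29034. Term for each stratum: Wₕ²sₕ²/nₕ.
Var(x̄_st) = 0.008115288 + 0.006011578 + 0.006810842 + 0.002750740 = 0.023688448 → 0.023688.

0.023688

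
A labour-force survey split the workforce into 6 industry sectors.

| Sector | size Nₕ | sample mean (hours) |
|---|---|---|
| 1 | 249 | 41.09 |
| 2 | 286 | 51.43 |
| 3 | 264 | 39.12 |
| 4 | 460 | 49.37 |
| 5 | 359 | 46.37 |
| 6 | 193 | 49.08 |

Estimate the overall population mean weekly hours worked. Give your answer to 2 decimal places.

N = 1811; weights Wₕ = Nₕ/N = (0.1375, 0.1579, 0.1458, 0.2540, 0.1982, 0.1066).
x̄_st = Σ Wₕ·x̄ₕ = 0.1375·41.09 + 0.1579·51.43 + 0.1458·39.12 + 0.2540·49.37 + 0.1982·46.37 + 0.1066·49.08 ≈ 46.4371...
→ 46.44.

46.44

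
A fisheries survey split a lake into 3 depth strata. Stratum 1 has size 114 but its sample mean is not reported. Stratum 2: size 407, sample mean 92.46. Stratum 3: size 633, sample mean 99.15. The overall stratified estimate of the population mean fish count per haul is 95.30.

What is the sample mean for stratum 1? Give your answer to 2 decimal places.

84.06

Σ Nₕx̄ₕ = N·μ, so 114·x̄_1 = 1154·95.30 − (407·92.46 + 633·99.15).
= 109976.2 − 100393.17 = 9583.03.
x̄_1 = 9583.03 / 114 = 84.0617... → 84.06.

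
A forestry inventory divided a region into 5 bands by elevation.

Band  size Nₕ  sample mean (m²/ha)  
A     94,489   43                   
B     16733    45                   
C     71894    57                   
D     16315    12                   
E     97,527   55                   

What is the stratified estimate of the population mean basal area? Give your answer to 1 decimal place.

48.7

x̄_st = (Σ Nₕx̄ₕ) / (Σ Nₕ) = (94489·43 + 16733·45 + 71894·57 + 16315·12 + 97527·55) / 296958
= 14473735 / 296958 = 48.740... → 48.7.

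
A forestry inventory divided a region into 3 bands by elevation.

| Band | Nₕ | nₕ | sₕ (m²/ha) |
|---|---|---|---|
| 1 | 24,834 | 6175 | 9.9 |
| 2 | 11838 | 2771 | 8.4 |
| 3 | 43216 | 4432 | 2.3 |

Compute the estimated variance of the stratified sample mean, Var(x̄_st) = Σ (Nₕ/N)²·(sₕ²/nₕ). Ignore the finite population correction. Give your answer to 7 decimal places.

0.0024422

N = 79888; Wₕ = Nₕ/N.
band 1: (24834/79888)²·9.9²/6175 = 0.0015337822
band 2: (11838/79888)²·8.4²/2771 = 0.0005591336
band 3: (43216/79888)²·2.3²/4432 = 0.0003492866
Sum = 0.0024422024 → 0.0024422.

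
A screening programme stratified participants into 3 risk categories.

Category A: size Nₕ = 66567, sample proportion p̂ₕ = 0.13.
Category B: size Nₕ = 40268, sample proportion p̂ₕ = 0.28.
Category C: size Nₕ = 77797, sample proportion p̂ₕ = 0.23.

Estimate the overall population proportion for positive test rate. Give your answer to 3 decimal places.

N = 66567 + 40268 + 77797 = 184632.
Overall proportion = Σ (Nₕ/N)·p̂ₕ.
Σ Nₕp̂ₕ = 8653.71 + 11275.04 + 17893.31 = 37822.06.
37822.06 / 184632 = 0.20485... → 0.205.

0.205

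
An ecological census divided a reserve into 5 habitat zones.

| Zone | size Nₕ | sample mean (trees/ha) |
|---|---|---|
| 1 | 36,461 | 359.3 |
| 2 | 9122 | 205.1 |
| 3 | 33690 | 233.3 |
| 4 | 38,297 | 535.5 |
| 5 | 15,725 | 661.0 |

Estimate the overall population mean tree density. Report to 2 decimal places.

403.12

x̄_st = (Σ Nₕx̄ₕ) / (Σ Nₕ) = (36461·359.3 + 9122·205.1 + 33690·233.3 + 38297·535.5 + 15725·661.0) / 133295
= 53733505 / 133295 = 403.1172... → 403.12.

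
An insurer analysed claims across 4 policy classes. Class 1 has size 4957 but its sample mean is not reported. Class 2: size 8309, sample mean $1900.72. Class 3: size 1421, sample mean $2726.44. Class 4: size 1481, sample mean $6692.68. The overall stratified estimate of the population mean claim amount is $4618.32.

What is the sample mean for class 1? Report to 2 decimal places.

9096.18

Σ Nₕx̄ₕ = N·μ, so 4957·x̄_1 = 16168·4618.32 − (8309·1900.72 + 1421·2726.44 + 1481·6692.68).
= 74668997.76 − 29579212.8 = 45089784.96.
x̄_1 = 45089784.96 / 4957 = 9096.1842... → 9096.18.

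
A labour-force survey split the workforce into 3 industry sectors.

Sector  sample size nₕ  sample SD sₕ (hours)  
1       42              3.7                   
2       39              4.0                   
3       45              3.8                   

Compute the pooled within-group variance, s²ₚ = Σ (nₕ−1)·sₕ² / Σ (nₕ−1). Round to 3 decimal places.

14.672

1: (42−1)·3.7² = 41·13.69 = 561.29
2: (39−1)·4.0² = 38·16 = 608
3: (45−1)·3.8² = 44·14.44 = 635.36
Numerator = 1804.65; denominator = Σ(nₕ−1) = 123.
s²ₚ = 1804.65/123 = 14.67195... → 14.672.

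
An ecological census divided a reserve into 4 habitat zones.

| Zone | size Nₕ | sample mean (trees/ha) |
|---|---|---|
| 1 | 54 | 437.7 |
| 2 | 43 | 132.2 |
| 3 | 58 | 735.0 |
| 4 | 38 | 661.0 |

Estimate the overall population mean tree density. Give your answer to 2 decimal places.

N = 193; weights Wₕ = Nₕ/N = (0.2798, 0.2228, 0.3005, 0.1969).
x̄_st = Σ Wₕ·x̄ₕ = 0.2798·437.7 + 0.2228·132.2 + 0.3005·735.0 + 0.1969·661.0 ≈ 502.9451...
→ 502.95.

502.95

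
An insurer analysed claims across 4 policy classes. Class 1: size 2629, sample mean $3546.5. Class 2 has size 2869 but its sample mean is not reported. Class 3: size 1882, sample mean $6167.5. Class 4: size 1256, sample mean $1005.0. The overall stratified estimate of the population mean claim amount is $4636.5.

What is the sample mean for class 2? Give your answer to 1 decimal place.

6220.8

Σ Nₕx̄ₕ = N·μ, so 2869·x̄_2 = 8636·4636.5 − (2629·3546.5 + 1882·6167.5 + 1256·1005.0).
= 40040814 − 22193263.5 = 17847550.5.
x̄_2 = 17847550.5 / 2869 = 6220.826... → 6220.8.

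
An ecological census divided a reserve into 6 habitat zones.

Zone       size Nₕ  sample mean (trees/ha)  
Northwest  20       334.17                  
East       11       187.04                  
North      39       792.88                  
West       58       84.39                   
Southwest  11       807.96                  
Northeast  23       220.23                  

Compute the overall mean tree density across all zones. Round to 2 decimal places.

361.18

N = 20 + 11 + 39 + 58 + 11 + 23 = 162.
Overall mean = Σ (Nₕ/N)·x̄ₕ — weight by population share, not a simple average.
Σ Nₕx̄ₕ = 20·334.17 + 11·187.04 + 39·792.88 + 58·84.39 + 11·807.96 + 23·220.23 = 6683.4 + 2057.44 + 30922.32 + 4894.62 + 8887.56 + 5065.29 = 58510.63.
Divide by N: 58510.63 / 162 = 361.1767... → 361.18.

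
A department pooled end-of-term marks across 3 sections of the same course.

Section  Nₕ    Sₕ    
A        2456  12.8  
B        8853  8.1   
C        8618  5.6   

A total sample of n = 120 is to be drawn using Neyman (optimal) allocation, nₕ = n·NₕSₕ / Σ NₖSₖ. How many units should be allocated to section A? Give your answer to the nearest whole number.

A: NₕSₕ = 2456·12.8 = 31436.8
B: NₕSₕ = 8853·8.1 = 71709.3
C: NₕSₕ = 8618·5.6 = 48260.8
Σ NₕSₕ = 151406.9.
n_A = 120·31436.8/151406.9 = 24.916... → 25.

25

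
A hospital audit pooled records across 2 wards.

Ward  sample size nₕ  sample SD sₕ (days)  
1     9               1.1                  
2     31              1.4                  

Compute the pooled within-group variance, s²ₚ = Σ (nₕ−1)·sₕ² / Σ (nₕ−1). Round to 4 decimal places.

1.8021

1: (9−1)·1.1² = 8·1.21 = 9.68
2: (31−1)·1.4² = 30·1.96 = 58.8
Numerator = 68.48; denominator = Σ(nₕ−1) = 38.
s²ₚ = 68.48/38 = 1.802105... → 1.8021.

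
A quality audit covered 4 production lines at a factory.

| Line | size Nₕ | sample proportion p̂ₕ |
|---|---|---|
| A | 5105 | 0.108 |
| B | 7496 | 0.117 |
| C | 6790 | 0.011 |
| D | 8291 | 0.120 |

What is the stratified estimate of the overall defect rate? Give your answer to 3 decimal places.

0.090

N = 5105 + 7496 + 6790 + 8291 = 27682.
Overall proportion = Σ (Nₕ/N)·p̂ₕ.
Σ Nₕp̂ₕ = 551.34 + 877.032 + 74.69 + 994.92 = 2497.982.
2497.982 / 27682 = 0.09024... → 0.090.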